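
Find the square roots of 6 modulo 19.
The square roots of 6 mod 19 are 5 and 14. Verify: 5² = 25 ≡ 6 (mod 19)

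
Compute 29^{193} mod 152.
13

Using successive squaring:
Binary expansion of 193: 11000001
Powers of 29 mod 152 (each is the square of the previous):
  29^1 ≡ 29 (mod 152)
  29^2 ≡ 29² = 841 ≡ 81 (mod 152)
  29^4 ≡ 81² = 6561 ≡ 25 (mod 152)
  29^8 ≡ 25² = 625 ≡ 17 (mod 152)
  29^16 ≡ 17² = 289 ≡ 137 (mod 152)
  29^32 ≡ 137² = 18769 ≡ 73 (mod 152)
  29^64 ≡ 73² = 5329 ≡ 9 (mod 152)
  29^128 ≡ 9² = 81 ≡ 81 (mod 152)
193 = 128 + 64 + 1, so 29^193 = 29^128 × 29^64 × 29^1 ≡ 81 × 9 × 29 (mod 152)
Multiplying step by step:
  81 × 9 = 729 ≡ 121 (mod 152)
  121 × 29 = 3509 ≡ 13 (mod 152)
Result: 29^193 ≡ 13 (mod 152)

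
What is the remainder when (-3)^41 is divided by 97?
Using repeated squaring. (-3) ≡ 94 (mod 97). 41 = 32 + 8 + 1 (binary 101001). Repeated squaring mod 97: 94^1 ≡ 94; 94^2 ≡ 94² = 8836 ≡ 9; 94^4 ≡ 9² = 81 ≡ 81; 94^8 ≡ 81² = 6561 ≡ 62; 94^16 ≡ 62² = 3844 ≡ 61; 94^32 ≡ 61² = 3721 ≡ 35. Multiply: (-3)^41 ≡ 94^32 × 94^8 × 94^1 ≡ 35 × 62 × 94 (mod 97): 35 × 62 = 2170 ≡ 36; 36 × 94 = 3384 ≡ 86. So (-3)^41 ≡ 86 (mod 97).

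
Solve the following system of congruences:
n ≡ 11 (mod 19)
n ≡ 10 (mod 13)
49

Using the Chinese Remainder Theorem:
M = product of moduli = 247
For equation 1: M_1 = 13, 13 ≡ 13 (mod 19), inverse of 13 mod 19 is 3 (check: 13 × 3 = 39 ≡ 1 (mod 19))
For equation 2: M_2 = 19, 19 ≡ 6 (mod 13), inverse of 19 mod 13 is 11 (check: 6 × 11 = 66 ≡ 1 (mod 13))
Combine: n ≡ Σ r_i×M_i×(M_i⁻¹ mod m_i) = 11×13×3 + 10×19×11 = 429 + 2090 = 2519
2519 mod 247 = 49
n ≡ 49 (mod 247)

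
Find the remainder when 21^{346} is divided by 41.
By Fermat: 21^{40} ≡ 1 (mod 41). 346 = 8×40 + 26. So 21^{346} ≡ 21^{26} ≡ 25 (mod 41)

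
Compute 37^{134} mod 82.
51

Using successive squaring:
Binary expansion of 134: 10000110
Powers of 37 mod 82 (each is the square of the previous):
  37^1 ≡ 37 (mod 82)
  37^2 ≡ 37² = 1369 ≡ 57 (mod 82)
  37^4 ≡ 57² = 3249 ≡ 51 (mod 82)
  37^8 ≡ 51² = 2601 ≡ 59 (mod 82)
  37^16 ≡ 59² = 3481 ≡ 37 (mod 82)
  37^32 ≡ 37² = 1369 ≡ 57 (mod 82)
  37^64 ≡ 57² = 3249 ≡ 51 (mod 82)
  37^128 ≡ 51² = 2601 ≡ 59 (mod 82)
134 = 128 + 4 + 2, so 37^134 = 37^128 × 37^4 × 37^2 ≡ 59 × 51 × 57 (mod 82)
Multiplying step by step:
  59 × 51 = 3009 ≡ 57 (mod 82)
  57 × 57 = 3249 ≡ 51 (mod 82)
Result: 37^134 ≡ 51 (mod 82)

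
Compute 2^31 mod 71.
Using repeated squaring. 31 = 16 + 8 + 4 + 2 + 1 (binary 11111). Repeated squaring mod 71: 2^1 ≡ 2; 2^2 ≡ 2² = 4 ≡ 4; 2^4 ≡ 4² = 16 ≡ 16; 2^8 ≡ 16² = 256 ≡ 43; 2^16 ≡ 43² = 1849 ≡ 3. Multiply: 2^31 = 2^16 × 2^8 × 2^4 × 2^2 × 2^1 ≡ 3 × 43 × 16 × 4 × 2 (mod 71): 3 × 43 = 129 ≡ 58; 58 × 16 = 928 ≡ 5; 5 × 4 = 20 ≡ 20; 20 × 2 = 40 ≡ 40. So 2^31 ≡ 40 (mod 71).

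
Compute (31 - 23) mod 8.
0

(31 - 23) = 8
8 mod 8 = 0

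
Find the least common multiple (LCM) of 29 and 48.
1392

First find GCD(29, 48) using the Euclidean algorithm:
29 = 0 × 48 + 29
48 = 1 × 29 + 19
29 = 1 × 19 + 10
19 = 1 × 10 + 9
10 = 1 × 9 + 1
9 = 9 × 1 + 0
GCD(29, 48) = 1

LCM formula: LCM(a, b) = (a × b) / GCD(a, b)
LCM(29, 48) = (29 × 48) / 1
LCM(29, 48) = 1392 / 1
LCM(29, 48) = 1392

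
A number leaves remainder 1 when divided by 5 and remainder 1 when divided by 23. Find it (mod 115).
M = 5 × 23 = 115. M₁ = 23, y₁ ≡ 2 (mod 5). M₂ = 5, y₂ ≡ 14 (mod 23). m = 1×23×2 + 1×5×14 ≡ 1 (mod 115)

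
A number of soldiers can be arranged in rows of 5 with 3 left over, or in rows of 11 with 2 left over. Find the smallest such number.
M = 5 × 11 = 55. M₁ = 11, y₁ ≡ 1 (mod 5). M₂ = 5, y₂ ≡ 9 (mod 11). n = 3×11×1 + 2×5×9 ≡ 13 (mod 55). The smallest positive such number is 13.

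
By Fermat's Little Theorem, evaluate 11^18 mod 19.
By Fermat's Little Theorem, 11^{18} ≡ 1 (mod 19) since 19 is prime and gcd(11, 19) = 1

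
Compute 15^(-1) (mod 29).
15^(-1) ≡ 2 (mod 29). Verification: 15 × 2 = 30 ≡ 1 (mod 29)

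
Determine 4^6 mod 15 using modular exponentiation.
6 = 4 + 2 (binary 110). Repeated squaring mod 15: 4^1 ≡ 4; 4^2 ≡ 4² = 16 ≡ 1; 4^4 ≡ 1² = 1 ≡ 1. Multiply: 4^6 = 4^4 × 4^2 ≡ 1 × 1 (mod 15): 1 × 1 = 1 ≡ 1. So 4^6 ≡ 1 (mod 15).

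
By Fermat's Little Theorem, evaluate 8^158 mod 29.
By Fermat: 8^{28} ≡ 1 (mod 29). 158 ≡ 18 (mod 28). So 8^{158} ≡ 8^{18} ≡ 22 (mod 29)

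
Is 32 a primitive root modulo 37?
Yes

To verify, check if 32^(36/q) ≢ 1 (mod 37) for each prime divisor q of 36
Divisors of 36 = 36: [1, 2, 3, 4, 6, 9, 12, 18, 36]
  32^(36/2) = 32^18 ≡ 36 (mod 37)
  32^(36/3) = 32^12 ≡ 10 (mod 37)
Conclusion: 32 is a primitive root modulo 37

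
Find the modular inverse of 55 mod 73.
55^(-1) ≡ 4 (mod 73). Verification: 55 × 4 = 220 ≡ 1 (mod 73)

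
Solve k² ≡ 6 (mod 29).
The square roots of 6 mod 29 are 8 and 21. Verify: 8² = 64 ≡ 6 (mod 29)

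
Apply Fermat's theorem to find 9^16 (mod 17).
By Fermat's Little Theorem, 9^{16} ≡ 1 (mod 17) since 17 is prime and gcd(9, 17) = 1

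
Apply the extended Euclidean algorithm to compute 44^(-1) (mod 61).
Extended GCD: 44(-18) + 61(13) = 1. So 44^(-1) ≡ 43 ≡ 43 (mod 61). Verify: 44 × 43 = 1892 ≡ 1 (mod 61)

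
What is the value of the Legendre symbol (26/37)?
(26/37) = 26^{18} mod 37 = 1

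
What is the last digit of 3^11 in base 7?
Using Fermat: 3^{6} ≡ 1 (mod 7). 11 ≡ 5 (mod 6). So 3^{11} ≡ 3^{5} ≡ 5 (mod 7)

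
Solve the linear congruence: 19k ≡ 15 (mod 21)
3

Since gcd(19, 21) = 1 divides 15, a solution exists.
Multiply both sides by the inverse of 19 mod 21:
  19^(-1) mod 21 = 10
  x ≡ 10 × 15 ≡ 150 ≡ 3 (mod 21)
Verification: 19 × 3 = 57 = 2 × 21 + 15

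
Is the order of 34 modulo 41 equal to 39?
No, the actual order is 40, not 39.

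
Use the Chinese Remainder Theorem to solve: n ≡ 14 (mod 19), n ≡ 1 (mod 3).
52

Using the Chinese Remainder Theorem:
M = product of moduli = 57
For equation 1: M_1 = 3, 3 ≡ 3 (mod 19), inverse of 3 mod 19 is 13 (check: 3 × 13 = 39 ≡ 1 (mod 19))
For equation 2: M_2 = 19, 19 ≡ 1 (mod 3), inverse of 19 mod 3 is 1 (check: 1 × 1 = 1 ≡ 1 (mod 3))
Combine: n ≡ Σ r_i×M_i×(M_i⁻¹ mod m_i) = 14×3×13 + 1×19×1 = 546 + 19 = 565
565 mod 57 = 52
n ≡ 52 (mod 57)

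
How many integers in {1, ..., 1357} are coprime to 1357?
1276

Prime factorization: 1357 = 23 × 59
Using the formula φ(n) = n × Π(1 - 1/p) for each prime factor p:
φ(1357) = 1357 × (1 - 1/23) × (1 - 1/59)
φ(1357) = 1276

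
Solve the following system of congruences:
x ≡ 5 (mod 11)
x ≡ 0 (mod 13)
104

Using the Chinese Remainder Theorem:
M = product of moduli = 143
For equation 1: M_1 = 13, 13 ≡ 2 (mod 11), inverse of 13 mod 11 is 6 (check: 2 × 6 = 12 ≡ 1 (mod 11))
For equation 2: M_2 = 11, 11 ≡ 11 (mod 13), inverse of 11 mod 13 is 6 (check: 11 × 6 = 66 ≡ 1 (mod 13))
Combine: x ≡ Σ r_i×M_i×(M_i⁻¹ mod m_i) = 5×13×6 + 0×11×6 = 390 + 0 = 390
390 mod 143 = 104
x ≡ 104 (mod 143)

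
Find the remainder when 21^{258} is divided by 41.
By Fermat: 21^{40} ≡ 1 (mod 41). 258 = 6×40 + 18. So 21^{258} ≡ 21^{18} ≡ 4 (mod 41)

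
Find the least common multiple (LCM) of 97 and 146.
14162

First find GCD(97, 146) using the Euclidean algorithm:
97 = 0 × 146 + 97
146 = 1 × 97 + 49
97 = 1 × 49 + 48
49 = 1 × 48 + 1
48 = 48 × 1 + 0
GCD(97, 146) = 1

LCM formula: LCM(a, b) = (a × b) / GCD(a, b)
LCM(97, 146) = (97 × 146) / 1
LCM(97, 146) = 14162 / 1
LCM(97, 146) = 14162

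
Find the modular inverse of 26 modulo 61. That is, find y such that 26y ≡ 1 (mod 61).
54

Using Extended Euclidean Algorithm:
gcd(26, 61) = 1
Bezout coefficients: 26 × -7 + 61 × 3 = 1
So 26 × -7 ≡ 1 (mod 61)
The inverse is -7 mod 61 = 54
Verification: 26 × 54 = 1404 = 23 × 61 + 1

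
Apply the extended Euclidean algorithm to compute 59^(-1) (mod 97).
Extended GCD: 59(-23) + 97(14) = 1. So 59^(-1) ≡ 74 ≡ 74 (mod 97). Verify: 59 × 74 = 4366 ≡ 1 (mod 97)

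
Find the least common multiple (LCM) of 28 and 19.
532

First find GCD(28, 19) using the Euclidean algorithm:
28 = 1 × 19 + 9
19 = 2 × 9 + 1
9 = 9 × 1 + 0
GCD(28, 19) = 1

LCM formula: LCM(a, b) = (a × b) / GCD(a, b)
LCM(28, 19) = (28 × 19) / 1
LCM(28, 19) = 532 / 1
LCM(28, 19) = 532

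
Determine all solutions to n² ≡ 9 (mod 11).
The square roots of 9 mod 11 are 3 and 8. Verify: 3² = 9 ≡ 9 (mod 11)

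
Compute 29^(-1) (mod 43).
29^(-1) ≡ 3 (mod 43). Verification: 29 × 3 = 87 ≡ 1 (mod 43)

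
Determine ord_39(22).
Powers of 22 mod 39: 22^1≡22, 22^2≡16, 22^3≡1. Order = 3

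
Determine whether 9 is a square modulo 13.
By Euler's criterion: 9^{6} ≡ 1 (mod 13). Since this equals 1, 9 is a QR.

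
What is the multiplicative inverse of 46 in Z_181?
46^(-1) ≡ 122 (mod 181). Verification: 46 × 122 = 5612 ≡ 1 (mod 181)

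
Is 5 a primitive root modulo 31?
No

To verify, check if 5^(30/q) ≢ 1 (mod 31) for each prime divisor q of 30
Divisors of 30 = 30: [1, 2, 3, 5, 6, 10, 15, 30]
  5^(30/2) = 5^15 ≡ 1 (mod 31)
  5^(30/3) = 5^10 ≡ 5 (mod 31)
  5^(30/5) = 5^6 ≡ 1 (mod 31)
Conclusion: 5 is not a primitive root modulo 31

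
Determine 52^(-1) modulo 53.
52^(-1) ≡ 52 (mod 53). Verification: 52 × 52 = 2704 ≡ 1 (mod 53)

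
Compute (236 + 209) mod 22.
5

(236 + 209) = 445
445 mod 22 = 5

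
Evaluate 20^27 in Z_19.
Using Fermat: 20^{18} ≡ 1 (mod 19). 27 ≡ 9 (mod 18). So 20^{27} ≡ 20^{9} ≡ 1 (mod 19)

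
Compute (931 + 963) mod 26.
22

(931 + 963) = 1894
1894 mod 26 = 22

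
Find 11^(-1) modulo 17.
14

Using Extended Euclidean Algorithm:
gcd(11, 17) = 1
Bezout coefficients: 11 × -3 + 17 × 2 = 1
So 11 × -3 ≡ 1 (mod 17)
The inverse is -3 mod 17 = 14
Verification: 11 × 14 = 154 = 9 × 17 + 1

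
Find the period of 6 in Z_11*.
Powers of 6 mod 11: 6^1≡6, 6^2≡3, 6^3≡7, 6^4≡9, 6^5≡10, 6^6≡5, 6^7≡8, 6^8≡4, 6^9≡2, 6^10≡1. Order = 10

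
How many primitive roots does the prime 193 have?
Number of primitive roots mod 193 = φ(192) = 64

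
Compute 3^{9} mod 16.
3

Using successive squaring:
Binary expansion of 9: 1001
Powers of 3 mod 16 (each is the square of the previous):
  3^1 ≡ 3 (mod 16)
  3^2 ≡ 3² = 9 ≡ 9 (mod 16)
  3^4 ≡ 9² = 81 ≡ 1 (mod 16)
  3^8 ≡ 1² = 1 ≡ 1 (mod 16)
9 = 8 + 1, so 3^9 = 3^8 × 3^1 ≡ 1 × 3 (mod 16)
Multiplying step by step:
  1 × 3 = 3 ≡ 3 (mod 16)
Result: 3^9 ≡ 3 (mod 16)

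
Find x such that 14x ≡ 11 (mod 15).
4

Since gcd(14, 15) = 1 divides 11, a solution exists.
Multiply both sides by the inverse of 14 mod 15:
  14^(-1) mod 15 = 14
  x ≡ 14 × 11 ≡ 154 ≡ 4 (mod 15)
Verification: 14 × 4 = 56 = 3 × 15 + 11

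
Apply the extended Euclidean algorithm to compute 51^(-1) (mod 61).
Extended GCD: 51(6) + 61(-5) = 1. So 51^(-1) ≡ 6 ≡ 6 (mod 61). Verify: 51 × 6 = 306 ≡ 1 (mod 61)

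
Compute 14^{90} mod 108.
28

Using successive squaring:
Binary expansion of 90: 1011010
Powers of 14 mod 108 (each is the square of the previous):
  14^1 ≡ 14 (mod 108)
  14^2 ≡ 14² = 196 ≡ 88 (mod 108)
  14^4 ≡ 88² = 7744 ≡ 76 (mod 108)
  14^8 ≡ 76² = 5776 ≡ 52 (mod 108)
  14^16 ≡ 52² = 2704 ≡ 4 (mod 108)
  14^32 ≡ 4² = 16 ≡ 16 (mod 108)
  14^64 ≡ 16² = 256 ≡ 40 (mod 108)
90 = 64 + 16 + 8 + 2, so 14^90 = 14^64 × 14^16 × 14^8 × 14^2 ≡ 40 × 4 × 52 × 88 (mod 108)
Multiplying step by step:
  40 × 4 = 160 ≡ 52 (mod 108)
  52 × 52 = 2704 ≡ 4 (mod 108)
  4 × 88 = 352 ≡ 28 (mod 108)
Result: 14^90 ≡ 28 (mod 108)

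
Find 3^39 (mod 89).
Using repeated squaring. 39 = 32 + 4 + 2 + 1 (binary 100111). Repeated squaring mod 89: 3^1 ≡ 3; 3^2 ≡ 3² = 9 ≡ 9; 3^4 ≡ 9² = 81 ≡ 81; 3^8 ≡ 81² = 6561 ≡ 64; 3^16 ≡ 64² = 4096 ≡ 2; 3^32 ≡ 2² = 4 ≡ 4. Multiply: 3^39 = 3^32 × 3^4 × 3^2 × 3^1 ≡ 4 × 81 × 9 × 3 (mod 89): 4 × 81 = 324 ≡ 57; 57 × 9 = 513 ≡ 68; 68 × 3 = 204 ≡ 26. So 3^39 ≡ 26 (mod 89).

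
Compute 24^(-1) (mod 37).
24^(-1) ≡ 17 (mod 37). Verification: 24 × 17 = 408 ≡ 1 (mod 37)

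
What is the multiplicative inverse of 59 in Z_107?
78

Using Extended Euclidean Algorithm:
gcd(59, 107) = 1
Bezout coefficients: 59 × -29 + 107 × 16 = 1
So 59 × -29 ≡ 1 (mod 107)
The inverse is -29 mod 107 = 78
Verification: 59 × 78 = 4602 = 43 × 107 + 1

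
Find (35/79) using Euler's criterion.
(35/79) = 35^{39} mod 79 = -1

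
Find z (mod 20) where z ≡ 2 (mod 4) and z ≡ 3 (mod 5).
M = 4 × 5 = 20. M₁ = 5, y₁ ≡ 1 (mod 4). M₂ = 4, y₂ ≡ 4 (mod 5). z = 2×5×1 + 3×4×4 ≡ 18 (mod 20)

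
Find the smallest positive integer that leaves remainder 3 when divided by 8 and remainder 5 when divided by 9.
M = 8 × 9 = 72. M₁ = 9, y₁ ≡ 1 (mod 8). M₂ = 8, y₂ ≡ 8 (mod 9). n = 3×9×1 + 5×8×8 ≡ 59 (mod 72). The smallest positive such number is 59.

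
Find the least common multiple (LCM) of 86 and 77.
6622

First find GCD(86, 77) using the Euclidean algorithm:
86 = 1 × 77 + 9
77 = 8 × 9 + 5
9 = 1 × 5 + 4
5 = 1 × 4 + 1
4 = 4 × 1 + 0
GCD(86, 77) = 1

LCM formula: LCM(a, b) = (a × b) / GCD(a, b)
LCM(86, 77) = (86 × 77) / 1
LCM(86, 77) = 6622 / 1
LCM(86, 77) = 6622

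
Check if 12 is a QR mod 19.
By Euler's criterion: 12^{9} ≡ 18 (mod 19). Since this equals -1 (≡ 18), 12 is not a QR.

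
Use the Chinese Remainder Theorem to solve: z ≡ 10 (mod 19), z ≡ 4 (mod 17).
M = 19 × 17 = 323. M₁ = 17, y₁ ≡ 9 (mod 19). M₂ = 19, y₂ ≡ 9 (mod 17). z = 10×17×9 + 4×19×9 ≡ 276 (mod 323)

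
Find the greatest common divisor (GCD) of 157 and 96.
1

Using the Euclidean algorithm:
157 = 1 × 96 + 61
96 = 1 × 61 + 35
61 = 1 × 35 + 26
35 = 1 × 26 + 9
26 = 2 × 9 + 8
9 = 1 × 8 + 1
8 = 8 × 1 + 0

GCD(157, 96) = 1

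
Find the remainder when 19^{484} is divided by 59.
By Fermat: 19^{58} ≡ 1 (mod 59). 484 = 8×58 + 20. So 19^{484} ≡ 19^{20} ≡ 5 (mod 59)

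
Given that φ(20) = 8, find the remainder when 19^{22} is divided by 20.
By Euler: 19^{8} ≡ 1 (mod 20) since gcd(19, 20) = 1. 22 = 2×8 + 6. So 19^{22} ≡ 19^{6} ≡ 1 (mod 20)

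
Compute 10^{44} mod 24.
16

Using successive squaring:
Binary expansion of 44: 101100
Powers of 10 mod 24 (each is the square of the previous):
  10^1 ≡ 10 (mod 24)
  10^2 ≡ 10² = 100 ≡ 4 (mod 24)
  10^4 ≡ 4² = 16 ≡ 16 (mod 24)
  10^8 ≡ 16² = 256 ≡ 16 (mod 24)
  10^16 ≡ 16² = 256 ≡ 16 (mod 24)
  10^32 ≡ 16² = 256 ≡ 16 (mod 24)
44 = 32 + 8 + 4, so 10^44 = 10^32 × 10^8 × 10^4 ≡ 16 × 16 × 16 (mod 24)
Multiplying step by step:
  16 × 16 = 256 ≡ 16 (mod 24)
  16 × 16 = 256 ≡ 16 (mod 24)
Result: 10^44 ≡ 16 (mod 24)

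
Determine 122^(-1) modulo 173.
122^(-1) ≡ 78 (mod 173). Verification: 122 × 78 = 9516 ≡ 1 (mod 173)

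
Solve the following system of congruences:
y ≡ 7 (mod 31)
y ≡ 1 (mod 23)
162

Using the Chinese Remainder Theorem:
M = product of moduli = 713
For equation 1: M_1 = 23, 23 ≡ 23 (mod 31), inverse of 23 mod 31 is 27 (check: 23 × 27 = 621 ≡ 1 (mod 31))
For equation 2: M_2 = 31, 31 ≡ 8 (mod 23), inverse of 31 mod 23 is 3 (check: 8 × 3 = 24 ≡ 1 (mod 23))
Combine: y ≡ Σ r_i×M_i×(M_i⁻¹ mod m_i) = 7×23×27 + 1×31×3 = 4347 + 93 = 4440
4440 mod 713 = 162
y ≡ 162 (mod 713)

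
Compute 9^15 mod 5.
Using Fermat: 9^{4} ≡ 1 (mod 5). 15 ≡ 3 (mod 4). So 9^{15} ≡ 9^{3} ≡ 4 (mod 5)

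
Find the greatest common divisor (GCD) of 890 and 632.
2

Using the Euclidean algorithm:
890 = 1 × 632 + 258
632 = 2 × 258 + 116
258 = 2 × 116 + 26
116 = 4 × 26 + 12
26 = 2 × 12 + 2
12 = 6 × 2 + 0

GCD(890, 632) = 2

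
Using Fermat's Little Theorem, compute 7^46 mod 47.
By Fermat's Little Theorem, 7^{46} ≡ 1 (mod 47) since 47 is prime and gcd(7, 47) = 1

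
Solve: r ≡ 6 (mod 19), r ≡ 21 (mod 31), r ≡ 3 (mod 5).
M = 19 × 31 × 5 = 2945. M₁ = 155, y₁ ≡ 13 (mod 19). M₂ = 95, y₂ ≡ 16 (mod 31). M₃ = 589, y₃ ≡ 4 (mod 5). r = 6×155×13 + 21×95×16 + 3×589×4 ≡ 1013 (mod 2945)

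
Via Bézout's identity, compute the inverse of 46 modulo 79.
Extended GCD: 46(-12) + 79(7) = 1. So 46^(-1) ≡ 67 ≡ 67 (mod 79). Verify: 46 × 67 = 3082 ≡ 1 (mod 79)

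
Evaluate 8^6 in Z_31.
6 = 4 + 2 (binary 110). Repeated squaring mod 31: 8^1 ≡ 8; 8^2 ≡ 8² = 64 ≡ 2; 8^4 ≡ 2² = 4 ≡ 4. Multiply: 8^6 = 8^4 × 8^2 ≡ 4 × 2 (mod 31): 4 × 2 = 8 ≡ 8. So 8^6 ≡ 8 (mod 31).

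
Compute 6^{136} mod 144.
0

Using successive squaring:
Binary expansion of 136: 10001000
Powers of 6 mod 144 (each is the square of the previous):
  6^1 ≡ 6 (mod 144)
  6^2 ≡ 6² = 36 ≡ 36 (mod 144)
  6^4 ≡ 36² = 1296 ≡ 0 (mod 144)
  6^8 ≡ 0² = 0 ≡ 0 (mod 144)
  6^16 ≡ 0² = 0 ≡ 0 (mod 144)
  6^32 ≡ 0² = 0 ≡ 0 (mod 144)
  6^64 ≡ 0² = 0 ≡ 0 (mod 144)
  6^128 ≡ 0² = 0 ≡ 0 (mod 144)
136 = 128 + 8, so 6^136 = 6^128 × 6^8 ≡ 0 × 0 (mod 144)
Multiplying step by step:
  0 × 0 = 0 ≡ 0 (mod 144)
Result: 6^136 ≡ 0 (mod 144)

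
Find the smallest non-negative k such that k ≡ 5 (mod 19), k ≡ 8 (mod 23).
100

Using the Chinese Remainder Theorem:
M = product of moduli = 437
For equation 1: M_1 = 23, 23 ≡ 4 (mod 19), inverse of 23 mod 19 is 5 (check: 4 × 5 = 20 ≡ 1 (mod 19))
For equation 2: M_2 = 19, 19 ≡ 19 (mod 23), inverse of 19 mod 23 is 17 (check: 19 × 17 = 323 ≡ 1 (mod 23))
Combine: k ≡ Σ r_i×M_i×(M_i⁻¹ mod m_i) = 5×23×5 + 8×19×17 = 575 + 2584 = 3159
3159 mod 437 = 100
k ≡ 100 (mod 437)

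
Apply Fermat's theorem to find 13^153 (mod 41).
By Fermat: 13^{40} ≡ 1 (mod 41). 153 = 3×40 + 33. So 13^{153} ≡ 13^{33} ≡ 30 (mod 41)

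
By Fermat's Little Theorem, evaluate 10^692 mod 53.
By Fermat: 10^{52} ≡ 1 (mod 53). 692 ≡ 16 (mod 52). So 10^{692} ≡ 10^{16} ≡ 46 (mod 53)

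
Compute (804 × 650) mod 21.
15

(804 × 650) = 522600
522600 mod 21 = 15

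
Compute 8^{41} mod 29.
18

Using successive squaring:
Binary expansion of 41: 101001
Powers of 8 mod 29 (each is the square of the previous):
  8^1 ≡ 8 (mod 29)
  8^2 ≡ 8² = 64 ≡ 6 (mod 29)
  8^4 ≡ 6² = 36 ≡ 7 (mod 29)
  8^8 ≡ 7² = 49 ≡ 20 (mod 29)
  8^16 ≡ 20² = 400 ≡ 23 (mod 29)
  8^32 ≡ 23² = 529 ≡ 7 (mod 29)
41 = 32 + 8 + 1, so 8^41 = 8^32 × 8^8 × 8^1 ≡ 7 × 20 × 8 (mod 29)
Multiplying step by step:
  7 × 20 = 140 ≡ 24 (mod 29)
  24 × 8 = 192 ≡ 18 (mod 29)
Result: 8^41 ≡ 18 (mod 29)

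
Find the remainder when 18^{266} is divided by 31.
By Fermat: 18^{30} ≡ 1 (mod 31). 266 = 8×30 + 26. So 18^{266} ≡ 18^{26} ≡ 28 (mod 31)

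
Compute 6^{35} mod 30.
6

Using successive squaring:
Binary expansion of 35: 100011
Powers of 6 mod 30 (each is the square of the previous):
  6^1 ≡ 6 (mod 30)
  6^2 ≡ 6² = 36 ≡ 6 (mod 30)
  6^4 ≡ 6² = 36 ≡ 6 (mod 30)
  6^8 ≡ 6² = 36 ≡ 6 (mod 30)
  6^16 ≡ 6² = 36 ≡ 6 (mod 30)
  6^32 ≡ 6² = 36 ≡ 6 (mod 30)
35 = 32 + 2 + 1, so 6^35 = 6^32 × 6^2 × 6^1 ≡ 6 × 6 × 6 (mod 30)
Multiplying step by step:
  6 × 6 = 36 ≡ 6 (mod 30)
  6 × 6 = 36 ≡ 6 (mod 30)
Result: 6^35 ≡ 6 (mod 30)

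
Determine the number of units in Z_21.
12

Prime factorization: 21 = 3 × 7
Using the formula φ(n) = n × Π(1 - 1/p) for each prime factor p:
φ(21) = 21 × (1 - 1/3) × (1 - 1/7)
φ(21) = 12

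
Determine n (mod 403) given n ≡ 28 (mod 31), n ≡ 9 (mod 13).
152

Using the Chinese Remainder Theorem:
M = product of moduli = 403
For equation 1: M_1 = 13, 13 ≡ 13 (mod 31), inverse of 13 mod 31 is 12 (check: 13 × 12 = 156 ≡ 1 (mod 31))
For equation 2: M_2 = 31, 31 ≡ 5 (mod 13), inverse of 31 mod 13 is 8 (check: 5 × 8 = 40 ≡ 1 (mod 13))
Combine: n ≡ Σ r_i×M_i×(M_i⁻¹ mod m_i) = 28×13×12 + 9×31×8 = 4368 + 2232 = 6600
6600 mod 403 = 152
n ≡ 152 (mod 403)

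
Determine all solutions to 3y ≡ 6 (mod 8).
2

Since gcd(3, 8) = 1 divides 6, a solution exists.
Multiply both sides by the inverse of 3 mod 8:
  3^(-1) mod 8 = 3
  x ≡ 3 × 6 ≡ 18 ≡ 2 (mod 8)
Verification: 3 × 2 = 6 = 0 × 8 + 6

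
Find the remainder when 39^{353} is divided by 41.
By Fermat: 39^{40} ≡ 1 (mod 41). 353 = 8×40 + 33. So 39^{353} ≡ 39^{33} ≡ 8 (mod 41)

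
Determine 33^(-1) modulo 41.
33^(-1) ≡ 5 (mod 41). Verification: 33 × 5 = 165 ≡ 1 (mod 41)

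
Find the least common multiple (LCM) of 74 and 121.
8954

First find GCD(74, 121) using the Euclidean algorithm:
74 = 0 × 121 + 74
121 = 1 × 74 + 47
74 = 1 × 47 + 27
47 = 1 × 27 + 20
27 = 1 × 20 + 7
20 = 2 × 7 + 6
7 = 1 × 6 + 1
6 = 6 × 1 + 0
GCD(74, 121) = 1

LCM formula: LCM(a, b) = (a × b) / GCD(a, b)
LCM(74, 121) = (74 × 121) / 1
LCM(74, 121) = 8954 / 1
LCM(74, 121) = 8954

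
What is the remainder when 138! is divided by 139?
By Wilson's theorem, (138)! ≡ -1 ≡ 138 (mod 139)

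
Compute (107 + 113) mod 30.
10

(107 + 113) = 220
220 mod 30 = 10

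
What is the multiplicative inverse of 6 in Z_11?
2

Using Extended Euclidean Algorithm:
gcd(6, 11) = 1
Bezout coefficients: 6 × 2 + 11 × -1 = 1
So 6 × 2 ≡ 1 (mod 11)
The inverse is 2 mod 11 = 2
Verification: 6 × 2 = 12 = 1 × 11 + 1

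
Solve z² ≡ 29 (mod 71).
The square roots of 29 mod 71 are 10 and 61. Verify: 10² = 100 ≡ 29 (mod 71)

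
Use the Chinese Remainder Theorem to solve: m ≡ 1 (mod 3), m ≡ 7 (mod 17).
M = 3 × 17 = 51. M₁ = 17, y₁ ≡ 2 (mod 3). M₂ = 3, y₂ ≡ 6 (mod 17). m = 1×17×2 + 7×3×6 ≡ 7 (mod 51)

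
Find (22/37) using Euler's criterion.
(22/37) = 22^{18} mod 37 = -1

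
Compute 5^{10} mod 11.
1

Using successive squaring:
Binary expansion of 10: 1010
Powers of 5 mod 11 (each is the square of the previous):
  5^1 ≡ 5 (mod 11)
  5^2 ≡ 5² = 25 ≡ 3 (mod 11)
  5^4 ≡ 3² = 9 ≡ 9 (mod 11)
  5^8 ≡ 9² = 81 ≡ 4 (mod 11)
10 = 8 + 2, so 5^10 = 5^8 × 5^2 ≡ 4 × 3 (mod 11)
Multiplying step by step:
  4 × 3 = 12 ≡ 1 (mod 11)
Result: 5^10 ≡ 1 (mod 11)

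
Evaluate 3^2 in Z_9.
2 = 2 (binary 10). Repeated squaring mod 9: 3^1 ≡ 3; 3^2 ≡ 3² = 9 ≡ 0. So 3^2 ≡ 0 (mod 9).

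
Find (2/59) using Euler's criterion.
(2/59) = 2^{29} mod 59 = -1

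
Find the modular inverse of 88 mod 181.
88^(-1) ≡ 72 (mod 181). Verification: 88 × 72 = 6336 ≡ 1 (mod 181)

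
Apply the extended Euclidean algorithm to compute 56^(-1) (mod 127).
Extended GCD: 56(-34) + 127(15) = 1. So 56^(-1) ≡ 93 ≡ 93 (mod 127). Verify: 56 × 93 = 5208 ≡ 1 (mod 127)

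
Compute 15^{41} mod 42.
15

Using successive squaring:
Binary expansion of 41: 101001
Powers of 15 mod 42 (each is the square of the previous):
  15^1 ≡ 15 (mod 42)
  15^2 ≡ 15² = 225 ≡ 15 (mod 42)
  15^4 ≡ 15² = 225 ≡ 15 (mod 42)
  15^8 ≡ 15² = 225 ≡ 15 (mod 42)
  15^16 ≡ 15² = 225 ≡ 15 (mod 42)
  15^32 ≡ 15² = 225 ≡ 15 (mod 42)
41 = 32 + 8 + 1, so 15^41 = 15^32 × 15^8 × 15^1 ≡ 15 × 15 × 15 (mod 42)
Multiplying step by step:
  15 × 15 = 225 ≡ 15 (mod 42)
  15 × 15 = 225 ≡ 15 (mod 42)
Result: 15^41 ≡ 15 (mod 42)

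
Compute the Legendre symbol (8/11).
(8/11) = 8^{5} mod 11 = -1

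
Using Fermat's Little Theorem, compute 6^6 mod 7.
By Fermat's Little Theorem, 6^{6} ≡ 1 (mod 7) since 7 is prime and gcd(6, 7) = 1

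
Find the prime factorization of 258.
2 × 3 × 43

Divide by primes starting from smallest:
258 ÷ 2 = 129
129 ÷ 3 = 43
43 ÷ 43 = 1

258 = 2 × 3 × 43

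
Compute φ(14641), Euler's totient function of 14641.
13310

Prime factorization: 14641 = 11^4
Using the formula φ(n) = n × Π(1 - 1/p) for each prime factor p:
φ(14641) = 14641 × (1 - 1/11)
φ(14641) = 13310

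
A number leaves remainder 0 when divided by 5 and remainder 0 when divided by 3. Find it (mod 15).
M = 5 × 3 = 15. M₁ = 3, y₁ ≡ 2 (mod 5). M₂ = 5, y₂ ≡ 2 (mod 3). n = 0×3×2 + 0×5×2 ≡ 0 (mod 15)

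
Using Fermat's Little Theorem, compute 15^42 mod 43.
By Fermat's Little Theorem, 15^{42} ≡ 1 (mod 43) since 43 is prime and gcd(15, 43) = 1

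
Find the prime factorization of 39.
3 × 13

Divide by primes starting from smallest:
39 ÷ 3 = 13
13 ÷ 13 = 1

39 = 3 × 13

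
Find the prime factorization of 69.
3 × 23

Divide by primes starting from smallest:
69 ÷ 3 = 23
23 ÷ 23 = 1

69 = 3 × 23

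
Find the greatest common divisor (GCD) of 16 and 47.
1

Using the Euclidean algorithm:
16 = 0 × 47 + 16
47 = 2 × 16 + 15
16 = 1 × 15 + 1
15 = 15 × 1 + 0

GCD(16, 47) = 1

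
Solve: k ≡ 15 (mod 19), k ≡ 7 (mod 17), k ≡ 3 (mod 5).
M = 19 × 17 × 5 = 1615. M₁ = 85, y₁ ≡ 17 (mod 19). M₂ = 95, y₂ ≡ 12 (mod 17). M₃ = 323, y₃ ≡ 2 (mod 5). k = 15×85×17 + 7×95×12 + 3×323×2 ≡ 908 (mod 1615)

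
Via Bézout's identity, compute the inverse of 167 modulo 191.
Extended GCD: 167(-8) + 191(7) = 1. So 167^(-1) ≡ 183 ≡ 183 (mod 191). Verify: 167 × 183 = 30561 ≡ 1 (mod 191)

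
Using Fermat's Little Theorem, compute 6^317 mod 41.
By Fermat: 6^{40} ≡ 1 (mod 41). 317 = 7×40 + 37. So 6^{317} ≡ 6^{37} ≡ 15 (mod 41)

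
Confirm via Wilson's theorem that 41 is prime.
(40)! mod 41 = 40. Since this equals -1 (mod 41), Wilson confirms 41 is prime.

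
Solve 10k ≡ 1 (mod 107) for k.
75

Using Extended Euclidean Algorithm:
gcd(10, 107) = 1
Bezout coefficients: 10 × -32 + 107 × 3 = 1
So 10 × -32 ≡ 1 (mod 107)
The inverse is -32 mod 107 = 75
Verification: 10 × 75 = 750 = 7 × 107 + 1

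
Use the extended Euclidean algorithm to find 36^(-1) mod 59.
Extended GCD: 36(-18) + 59(11) = 1. So 36^(-1) ≡ 41 ≡ 41 (mod 59). Verify: 36 × 41 = 1476 ≡ 1 (mod 59)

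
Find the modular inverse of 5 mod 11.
5^(-1) ≡ 9 (mod 11). Verification: 5 × 9 = 45 ≡ 1 (mod 11)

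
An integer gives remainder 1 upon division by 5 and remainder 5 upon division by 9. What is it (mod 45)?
M = 5 × 9 = 45. M₁ = 9, y₁ ≡ 4 (mod 5). M₂ = 5, y₂ ≡ 2 (mod 9). t = 1×9×4 + 5×5×2 ≡ 41 (mod 45). The smallest positive such number is 41.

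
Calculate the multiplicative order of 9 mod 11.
Powers of 9 mod 11: 9^1≡9, 9^2≡4, 9^3≡3, 9^4≡5, 9^5≡1. Order = 5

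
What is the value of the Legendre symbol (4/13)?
(4/13) = 4^{6} mod 13 = 1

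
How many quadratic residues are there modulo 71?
For prime 71, there are (p-1)/2 = (71-1)/2 = 35 quadratic residues (excluding 0).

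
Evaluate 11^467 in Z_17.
Using Fermat: 11^{16} ≡ 1 (mod 17). 467 ≡ 3 (mod 16). So 11^{467} ≡ 11^{3} ≡ 5 (mod 17)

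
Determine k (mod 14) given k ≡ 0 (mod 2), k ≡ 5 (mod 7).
12

Using the Chinese Remainder Theorem:
M = product of moduli = 14
For equation 1: M_1 = 7, 7 ≡ 1 (mod 2), inverse of 7 mod 2 is 1 (check: 1 × 1 = 1 ≡ 1 (mod 2))
For equation 2: M_2 = 2, 2 ≡ 2 (mod 7), inverse of 2 mod 7 is 4 (check: 2 × 4 = 8 ≡ 1 (mod 7))
Combine: k ≡ Σ r_i×M_i×(M_i⁻¹ mod m_i) = 0×7×1 + 5×2×4 = 0 + 40 = 40
40 mod 14 = 12
k ≡ 12 (mod 14)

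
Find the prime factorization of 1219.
23 × 53

Divide by primes starting from smallest:
1219 ÷ 23 = 53
53 ÷ 53 = 1

1219 = 23 × 53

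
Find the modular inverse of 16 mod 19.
16^(-1) ≡ 6 (mod 19). Verification: 16 × 6 = 96 ≡ 1 (mod 19)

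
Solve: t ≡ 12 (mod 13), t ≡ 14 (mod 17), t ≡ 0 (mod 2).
M = 13 × 17 × 2 = 442. M₁ = 34, y₁ ≡ 5 (mod 13). M₂ = 26, y₂ ≡ 2 (mod 17). M₃ = 221, y₃ ≡ 1 (mod 2). t = 12×34×5 + 14×26×2 + 0×221×1 ≡ 116 (mod 442)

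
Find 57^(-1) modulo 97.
80

Using Extended Euclidean Algorithm:
gcd(57, 97) = 1
Bezout coefficients: 57 × -17 + 97 × 10 = 1
So 57 × -17 ≡ 1 (mod 97)
The inverse is -17 mod 97 = 80
Verification: 57 × 80 = 4560 = 47 × 97 + 1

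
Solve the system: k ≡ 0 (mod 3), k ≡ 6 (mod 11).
M = 3 × 11 = 33. M₁ = 11, y₁ ≡ 2 (mod 3). M₂ = 3, y₂ ≡ 4 (mod 11). k = 0×11×2 + 6×3×4 ≡ 6 (mod 33)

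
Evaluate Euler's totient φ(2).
1

Prime factorization: 2 = 2
Using the formula φ(n) = n × Π(1 - 1/p) for each prime factor p:
φ(2) = 2 × (1 - 1/2)
φ(2) = 1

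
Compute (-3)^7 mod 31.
(-3) ≡ 28 (mod 31). 7 = 4 + 2 + 1 (binary 111). Repeated squaring mod 31: 28^1 ≡ 28; 28^2 ≡ 28² = 784 ≡ 9; 28^4 ≡ 9² = 81 ≡ 19. Multiply: (-3)^7 ≡ 28^4 × 28^2 × 28^1 ≡ 19 × 9 × 28 (mod 31): 19 × 9 = 171 ≡ 16; 16 × 28 = 448 ≡ 14. So (-3)^7 ≡ 14 (mod 31).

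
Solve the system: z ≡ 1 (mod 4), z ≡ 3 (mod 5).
M = 4 × 5 = 20. M₁ = 5, y₁ ≡ 1 (mod 4). M₂ = 4, y₂ ≡ 4 (mod 5). z = 1×5×1 + 3×4×4 ≡ 13 (mod 20)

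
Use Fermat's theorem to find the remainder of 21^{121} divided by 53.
22

By Fermat's Little Theorem, a^(p-1) ≡ 1 (mod p) for prime p and gcd(a, p) = 1
Here p = 53, so 21^52 ≡ 1 (mod 53)
We can reduce the exponent: 121 mod 52 = 17
So 21^121 ≡ 21^17 (mod 53)
Computing: 21^17 mod 53 = 22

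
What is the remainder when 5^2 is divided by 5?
5 ≡ 0 (mod 5). 2 = 2 (binary 10). Repeated squaring mod 5: 0^1 ≡ 0; 0^2 ≡ 0² = 0 ≡ 0. So 5^2 ≡ 0 (mod 5).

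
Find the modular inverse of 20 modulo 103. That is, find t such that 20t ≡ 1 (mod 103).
67

Using Extended Euclidean Algorithm:
gcd(20, 103) = 1
Bezout coefficients: 20 × -36 + 103 × 7 = 1
So 20 × -36 ≡ 1 (mod 103)
The inverse is -36 mod 103 = 67
Verification: 20 × 67 = 1340 = 13 × 103 + 1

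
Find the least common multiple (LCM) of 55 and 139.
7645

First find GCD(55, 139) using the Euclidean algorithm:
55 = 0 × 139 + 55
139 = 2 × 55 + 29
55 = 1 × 29 + 26
29 = 1 × 26 + 3
26 = 8 × 3 + 2
3 = 1 × 2 + 1
2 = 2 × 1 + 0
GCD(55, 139) = 1

LCM formula: LCM(a, b) = (a × b) / GCD(a, b)
LCM(55, 139) = (55 × 139) / 1
LCM(55, 139) = 7645 / 1
LCM(55, 139) = 7645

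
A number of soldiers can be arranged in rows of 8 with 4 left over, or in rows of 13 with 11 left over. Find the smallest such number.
M = 8 × 13 = 104. M₁ = 13, y₁ ≡ 5 (mod 8). M₂ = 8, y₂ ≡ 5 (mod 13). x = 4×13×5 + 11×8×5 ≡ 76 (mod 104). The smallest positive such number is 76.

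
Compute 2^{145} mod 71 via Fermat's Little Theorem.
32

By Fermat's Little Theorem, a^(p-1) ≡ 1 (mod p) for prime p and gcd(a, p) = 1
Here p = 71, so 2^70 ≡ 1 (mod 71)
We can reduce the exponent: 145 mod 70 = 5
So 2^145 ≡ 2^5 (mod 71)
Computing: 2^5 mod 71 = 32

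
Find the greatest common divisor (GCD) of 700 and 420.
140

Using the Euclidean algorithm:
700 = 1 × 420 + 280
420 = 1 × 280 + 140
280 = 2 × 140 + 0

GCD(700, 420) = 140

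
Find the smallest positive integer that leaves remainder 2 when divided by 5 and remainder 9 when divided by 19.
M = 5 × 19 = 95. M₁ = 19, y₁ ≡ 4 (mod 5). M₂ = 5, y₂ ≡ 4 (mod 19). y = 2×19×4 + 9×5×4 ≡ 47 (mod 95). The smallest positive such number is 47.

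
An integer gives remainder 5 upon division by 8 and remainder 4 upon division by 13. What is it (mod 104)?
M = 8 × 13 = 104. M₁ = 13, y₁ ≡ 5 (mod 8). M₂ = 8, y₂ ≡ 5 (mod 13). n = 5×13×5 + 4×8×5 ≡ 69 (mod 104). The smallest positive such number is 69.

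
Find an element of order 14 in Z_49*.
6 has order 14 mod 49 since 6^{14} ≡ 1 (mod 49) and no smaller power works.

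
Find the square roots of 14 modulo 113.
The square roots of 14 mod 113 are 63 and 50. Verify: 63² = 3969 ≡ 14 (mod 113)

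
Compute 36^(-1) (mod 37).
36

Using Extended Euclidean Algorithm:
gcd(36, 37) = 1
Bezout coefficients: 36 × -1 + 37 × 1 = 1
So 36 × -1 ≡ 1 (mod 37)
The inverse is -1 mod 37 = 36
Verification: 36 × 36 = 1296 = 35 × 37 + 1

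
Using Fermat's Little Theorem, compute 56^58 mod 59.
By Fermat's Little Theorem, 56^{58} ≡ 1 (mod 59) since 59 is prime and gcd(56, 59) = 1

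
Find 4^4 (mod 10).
4 = 4 (binary 100). Repeated squaring mod 10: 4^1 ≡ 4; 4^2 ≡ 4² = 16 ≡ 6; 4^4 ≡ 6² = 36 ≡ 6. So 4^4 ≡ 6 (mod 10).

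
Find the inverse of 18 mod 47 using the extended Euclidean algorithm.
Extended GCD: 18(-13) + 47(5) = 1. So 18^(-1) ≡ 34 ≡ 34 (mod 47). Verify: 18 × 34 = 612 ≡ 1 (mod 47)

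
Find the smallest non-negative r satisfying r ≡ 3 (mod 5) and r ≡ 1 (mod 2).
M = 5 × 2 = 10. M₁ = 2, y₁ ≡ 3 (mod 5). M₂ = 5, y₂ ≡ 1 (mod 2). r = 3×2×3 + 1×5×1 ≡ 3 (mod 10)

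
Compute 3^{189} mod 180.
63

Using successive squaring:
Binary expansion of 189: 10111101
Powers of 3 mod 180 (each is the square of the previous):
  3^1 ≡ 3 (mod 180)
  3^2 ≡ 3² = 9 ≡ 9 (mod 180)
  3^4 ≡ 9² = 81 ≡ 81 (mod 180)
  3^8 ≡ 81² = 6561 ≡ 81 (mod 180)
  3^16 ≡ 81² = 6561 ≡ 81 (mod 180)
  3^32 ≡ 81² = 6561 ≡ 81 (mod 180)
  3^64 ≡ 81² = 6561 ≡ 81 (mod 180)
  3^128 ≡ 81² = 6561 ≡ 81 (mod 180)
189 = 128 + 32 + 16 + 8 + 4 + 1, so 3^189 = 3^128 × 3^32 × 3^16 × 3^8 × 3^4 × 3^1 ≡ 81 × 81 × 81 × 81 × 81 × 3 (mod 180)
Multiplying step by step:
  81 × 81 = 6561 ≡ 81 (mod 180)
  81 × 81 = 6561 ≡ 81 (mod 180)
  81 × 81 = 6561 ≡ 81 (mod 180)
  81 × 81 = 6561 ≡ 81 (mod 180)
  81 × 3 = 243 ≡ 63 (mod 180)
Result: 3^189 ≡ 63 (mod 180)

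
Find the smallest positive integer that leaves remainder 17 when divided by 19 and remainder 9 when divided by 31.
M = 19 × 31 = 589. M₁ = 31, y₁ ≡ 8 (mod 19). M₂ = 19, y₂ ≡ 18 (mod 31). m = 17×31×8 + 9×19×18 ≡ 226 (mod 589). The smallest positive such number is 226.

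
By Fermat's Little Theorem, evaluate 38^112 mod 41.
By Fermat: 38^{40} ≡ 1 (mod 41). 112 = 2×40 + 32. So 38^{112} ≡ 38^{32} ≡ 1 (mod 41)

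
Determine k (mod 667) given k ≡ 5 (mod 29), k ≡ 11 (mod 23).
34

Using the Chinese Remainder Theorem:
M = product of moduli = 667
For equation 1: M_1 = 23, 23 ≡ 23 (mod 29), inverse of 23 mod 29 is 24 (check: 23 × 24 = 552 ≡ 1 (mod 29))
For equation 2: M_2 = 29, 29 ≡ 6 (mod 23), inverse of 29 mod 23 is 4 (check: 6 × 4 = 24 ≡ 1 (mod 23))
Combine: k ≡ Σ r_i×M_i×(M_i⁻¹ mod m_i) = 5×23×24 + 11×29×4 = 2760 + 1276 = 4036
4036 mod 667 = 34
k ≡ 34 (mod 667)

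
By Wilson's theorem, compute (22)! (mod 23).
By Wilson's theorem, (22)! ≡ -1 ≡ 22 (mod 23)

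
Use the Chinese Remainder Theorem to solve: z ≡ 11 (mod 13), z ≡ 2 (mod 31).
M = 13 × 31 = 403. M₁ = 31, y₁ ≡ 8 (mod 13). M₂ = 13, y₂ ≡ 12 (mod 31). z = 11×31×8 + 2×13×12 ≡ 219 (mod 403)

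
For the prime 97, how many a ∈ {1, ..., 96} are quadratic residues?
For prime 97, there are (p-1)/2 = (97-1)/2 = 48 quadratic residues (excluding 0).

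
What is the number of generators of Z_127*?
Number of primitive roots mod 127 = φ(126) = 36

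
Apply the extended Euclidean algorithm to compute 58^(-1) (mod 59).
Extended GCD: 58(-1) + 59(1) = 1. So 58^(-1) ≡ 58 ≡ 58 (mod 59). Verify: 58 × 58 = 3364 ≡ 1 (mod 59)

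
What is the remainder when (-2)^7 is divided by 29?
(-2) ≡ 27 (mod 29). 7 = 4 + 2 + 1 (binary 111). Repeated squaring mod 29: 27^1 ≡ 27; 27^2 ≡ 27² = 729 ≡ 4; 27^4 ≡ 4² = 16 ≡ 16. Multiply: (-2)^7 ≡ 27^4 × 27^2 × 27^1 ≡ 16 × 4 × 27 (mod 29): 16 × 4 = 64 ≡ 6; 6 × 27 = 162 ≡ 17. So (-2)^7 ≡ 17 (mod 29).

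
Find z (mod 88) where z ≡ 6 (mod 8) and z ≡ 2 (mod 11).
M = 8 × 11 = 88. M₁ = 11, y₁ ≡ 3 (mod 8). M₂ = 8, y₂ ≡ 7 (mod 11). z = 6×11×3 + 2×8×7 ≡ 46 (mod 88)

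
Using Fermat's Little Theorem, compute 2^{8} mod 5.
1

By Fermat's Little Theorem, a^(p-1) ≡ 1 (mod p) for prime p and gcd(a, p) = 1
Here p = 5, so 2^4 ≡ 1 (mod 5)
We can reduce the exponent: 8 mod 4 = 0
So 2^8 ≡ 2^0 (mod 5)
Computing: 2^0 mod 5 = 1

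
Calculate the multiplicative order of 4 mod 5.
Powers of 4 mod 5: 4^1≡4, 4^2≡1. Order = 2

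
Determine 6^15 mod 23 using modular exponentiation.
Using repeated squaring. 15 = 8 + 4 + 2 + 1 (binary 1111). Repeated squaring mod 23: 6^1 ≡ 6; 6^2 ≡ 6² = 36 ≡ 13; 6^4 ≡ 13² = 169 ≡ 8; 6^8 ≡ 8² = 64 ≡ 18. Multiply: 6^15 = 6^8 × 6^4 × 6^2 × 6^1 ≡ 18 × 8 × 13 × 6 (mod 23): 18 × 8 = 144 ≡ 6; 6 × 13 = 78 ≡ 9; 9 × 6 = 54 ≡ 8. So 6^15 ≡ 8 (mod 23).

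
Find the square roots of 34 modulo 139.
The square roots of 34 mod 139 are 112 and 27. Verify: 112² = 12544 ≡ 34 (mod 139)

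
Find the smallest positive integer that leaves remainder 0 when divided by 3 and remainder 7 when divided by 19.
M = 3 × 19 = 57. M₁ = 19, y₁ ≡ 1 (mod 3). M₂ = 3, y₂ ≡ 13 (mod 19). t = 0×19×1 + 7×3×13 ≡ 45 (mod 57). The smallest positive such number is 45.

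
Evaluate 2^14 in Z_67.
Using repeated squaring. 14 = 8 + 4 + 2 (binary 1110). Repeated squaring mod 67: 2^1 ≡ 2; 2^2 ≡ 2² = 4 ≡ 4; 2^4 ≡ 4² = 16 ≡ 16; 2^8 ≡ 16² = 256 ≡ 55. Multiply: 2^14 = 2^8 × 2^4 × 2^2 ≡ 55 × 16 × 4 (mod 67): 55 × 16 = 880 ≡ 9; 9 × 4 = 36 ≡ 36. So 2^14 ≡ 36 (mod 67).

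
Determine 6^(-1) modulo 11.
6^(-1) ≡ 2 (mod 11). Verification: 6 × 2 = 12 ≡ 1 (mod 11)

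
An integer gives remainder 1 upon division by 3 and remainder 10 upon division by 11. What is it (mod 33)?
M = 3 × 11 = 33. M₁ = 11, y₁ ≡ 2 (mod 3). M₂ = 3, y₂ ≡ 4 (mod 11). t = 1×11×2 + 10×3×4 ≡ 10 (mod 33). The smallest positive such number is 10.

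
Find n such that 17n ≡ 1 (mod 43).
17^(-1) ≡ 38 (mod 43). Verification: 17 × 38 = 646 ≡ 1 (mod 43)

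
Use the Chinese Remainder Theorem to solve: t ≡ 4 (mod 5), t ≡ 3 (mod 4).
M = 5 × 4 = 20. M₁ = 4, y₁ ≡ 4 (mod 5). M₂ = 5, y₂ ≡ 1 (mod 4). t = 4×4×4 + 3×5×1 ≡ 19 (mod 20)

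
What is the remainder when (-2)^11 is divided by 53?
Using repeated squaring. (-2) ≡ 51 (mod 53). 11 = 8 + 2 + 1 (binary 1011). Repeated squaring mod 53: 51^1 ≡ 51; 51^2 ≡ 51² = 2601 ≡ 4; 51^4 ≡ 4² = 16 ≡ 16; 51^8 ≡ 16² = 256 ≡ 44. Multiply: (-2)^11 ≡ 51^8 × 51^2 × 51^1 ≡ 44 × 4 × 51 (mod 53): 44 × 4 = 176 ≡ 17; 17 × 51 = 867 ≡ 19. So (-2)^11 ≡ 19 (mod 53).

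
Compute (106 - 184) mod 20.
2

(106 - 184) = -78
-78 mod 20 = 2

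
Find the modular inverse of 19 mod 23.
19^(-1) ≡ 17 (mod 23). Verification: 19 × 17 = 323 ≡ 1 (mod 23)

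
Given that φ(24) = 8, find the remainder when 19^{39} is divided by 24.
By Euler: 19^{8} ≡ 1 (mod 24) since gcd(19, 24) = 1. 39 = 4×8 + 7. So 19^{39} ≡ 19^{7} ≡ 19 (mod 24)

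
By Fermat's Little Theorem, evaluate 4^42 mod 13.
By Fermat: 4^{12} ≡ 1 (mod 13). 42 = 3×12 + 6. So 4^{42} ≡ 4^{6} ≡ 1 (mod 13)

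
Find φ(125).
100

Prime factorization: 125 = 5^3
Using the formula φ(n) = n × Π(1 - 1/p) for each prime factor p:
φ(125) = 125 × (1 - 1/5)
φ(125) = 100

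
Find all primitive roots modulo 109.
Primitive roots mod 109: {6, 10, 11, 13, 14, 18, 24, 30, 37, 39, 40, 42, 44, 47, 50, 51, 52, 53, 56, 57, 58, 59, 62, 65, 67, 69, 70, 72, 79, 85, 91, 95, 96, 98, 99, 103}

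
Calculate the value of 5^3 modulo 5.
5 ≡ 0 (mod 5). 3 = 2 + 1 (binary 11). Repeated squaring mod 5: 0^1 ≡ 0; 0^2 ≡ 0² = 0 ≡ 0. Multiply: 5^3 ≡ 0^2 × 0^1 ≡ 0 × 0 (mod 5): 0 × 0 = 0 ≡ 0. So 5^3 ≡ 0 (mod 5).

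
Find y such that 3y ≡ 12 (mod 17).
4

Since gcd(3, 17) = 1 divides 12, a solution exists.
Multiply both sides by the inverse of 3 mod 17:
  3^(-1) mod 17 = 6
  x ≡ 6 × 12 ≡ 72 ≡ 4 (mod 17)
Verification: 3 × 4 = 12 = 0 × 17 + 12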